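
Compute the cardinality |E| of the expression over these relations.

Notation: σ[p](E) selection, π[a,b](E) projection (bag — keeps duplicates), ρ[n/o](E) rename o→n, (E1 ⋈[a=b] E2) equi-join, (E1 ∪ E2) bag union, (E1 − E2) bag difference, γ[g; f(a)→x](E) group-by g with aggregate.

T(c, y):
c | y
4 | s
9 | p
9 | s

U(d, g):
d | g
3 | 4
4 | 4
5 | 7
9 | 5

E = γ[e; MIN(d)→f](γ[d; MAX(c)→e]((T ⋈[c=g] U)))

Subexpression sizes:
  T → 3
  U → 4
  (T ⋈[c=g] U) → 2
  γ[d; MAX(c)→e]((T ⋈[c=g] U)) → 2
  γ[e; MIN(d)→f](γ[d; MAX(c)→e]((T ⋈[c=g] U))) → 1

|E| = 1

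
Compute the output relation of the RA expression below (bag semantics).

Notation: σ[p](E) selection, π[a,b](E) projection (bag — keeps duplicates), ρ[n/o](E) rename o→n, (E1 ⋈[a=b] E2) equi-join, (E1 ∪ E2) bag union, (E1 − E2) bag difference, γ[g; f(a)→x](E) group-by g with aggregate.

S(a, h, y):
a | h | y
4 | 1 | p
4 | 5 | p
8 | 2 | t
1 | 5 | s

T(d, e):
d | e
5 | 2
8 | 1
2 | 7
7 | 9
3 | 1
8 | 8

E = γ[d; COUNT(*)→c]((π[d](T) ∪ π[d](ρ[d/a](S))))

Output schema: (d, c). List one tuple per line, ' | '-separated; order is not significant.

Stepwise |·|:
  T → 6
  π[d](T) → 6
  S → 4
  ρ[d/a](S) → 4
  π[d](ρ[d/a](S)) → 4
  (π[d](T) ∪ π[d](ρ[d/a](S))) → 10
  γ[d; COUNT(*)→c]((π[d](T) ∪ π[d](ρ[d/a](S)))) → 7

== RESULT ==
d | c
1 | 1
2 | 1
3 | 1
4 | 2
5 | 1
7 | 1
8 | 3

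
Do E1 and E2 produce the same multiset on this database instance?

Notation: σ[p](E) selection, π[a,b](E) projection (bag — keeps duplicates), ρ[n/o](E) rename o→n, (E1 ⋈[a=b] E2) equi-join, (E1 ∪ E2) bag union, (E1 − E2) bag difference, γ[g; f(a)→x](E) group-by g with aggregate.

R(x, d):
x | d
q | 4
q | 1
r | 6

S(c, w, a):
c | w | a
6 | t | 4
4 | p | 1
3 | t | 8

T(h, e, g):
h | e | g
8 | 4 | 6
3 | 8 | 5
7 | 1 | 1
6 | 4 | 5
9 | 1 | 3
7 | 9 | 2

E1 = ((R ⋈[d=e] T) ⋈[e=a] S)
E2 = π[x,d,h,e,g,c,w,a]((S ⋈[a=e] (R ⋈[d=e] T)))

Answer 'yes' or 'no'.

E1 row counts bottom-up:
  R → 3
  T → 6
  (R ⋈[d=e] T) → 4
  S → 3
  ((R ⋈[d=e] T) ⋈[e=a] S) → 4
E2 row counts bottom-up:
  S → 3
  R → 3
  T → 6
  (R ⋈[d=e] T) → 4
  (S ⋈[a=e] (R ⋈[d=e] T)) → 4
  π[x,d,h,e,g,c,w,a]((S ⋈[a=e] (R ⋈[d=e] T))) → 4

E1 and E2 produce the same multiset:
x | d | h | e | g | c | w | a
q | 1 | 7 | 1 | 1 | 4 | p | 1
q | 1 | 9 | 1 | 3 | 4 | p | 1
q | 4 | 6 | 4 | 5 | 6 | t | 4
q | 4 | 8 | 4 | 6 | 6 | t | 4

yes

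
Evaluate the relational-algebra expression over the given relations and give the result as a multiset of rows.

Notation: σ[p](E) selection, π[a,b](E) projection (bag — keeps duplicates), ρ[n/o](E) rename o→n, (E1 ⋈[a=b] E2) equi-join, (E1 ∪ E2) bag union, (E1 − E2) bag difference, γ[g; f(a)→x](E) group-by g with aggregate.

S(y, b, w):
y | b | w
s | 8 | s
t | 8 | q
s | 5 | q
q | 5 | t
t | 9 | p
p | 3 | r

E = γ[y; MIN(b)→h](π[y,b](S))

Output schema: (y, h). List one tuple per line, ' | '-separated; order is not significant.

Stepwise |·|:
  S → 6
  π[y,b](S) → 6
  γ[y; MIN(b)→h](π[y,b](S)) → 4

== RESULT ==
y | h
p | 3
q | 5
s | 5
t | 8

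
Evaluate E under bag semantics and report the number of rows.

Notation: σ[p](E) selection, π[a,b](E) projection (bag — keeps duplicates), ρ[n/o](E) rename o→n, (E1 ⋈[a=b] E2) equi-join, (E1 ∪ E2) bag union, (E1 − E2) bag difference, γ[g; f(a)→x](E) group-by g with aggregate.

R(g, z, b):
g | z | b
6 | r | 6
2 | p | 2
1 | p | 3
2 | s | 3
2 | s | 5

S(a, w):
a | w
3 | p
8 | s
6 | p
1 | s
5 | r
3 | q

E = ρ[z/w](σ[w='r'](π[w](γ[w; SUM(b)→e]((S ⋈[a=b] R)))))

Row counts bottom-up:
  S → 6
  R → 5
  (S ⋈[a=b] R) → 6
  γ[w; SUM(b)→e]((S ⋈[a=b] R)) → 3
  π[w](γ[w; SUM(b)→e]((S ⋈[a=b] R))) → 3
  σ[w='r'](π[w](γ[w; SUM(b)→e]((S ⋈[a=b] R)))) → 1
  ρ[z/w](σ[w='r'](π[w](γ[w; SUM(b)→e]((S ⋈[a=b] R))))) → 1

|E| = 1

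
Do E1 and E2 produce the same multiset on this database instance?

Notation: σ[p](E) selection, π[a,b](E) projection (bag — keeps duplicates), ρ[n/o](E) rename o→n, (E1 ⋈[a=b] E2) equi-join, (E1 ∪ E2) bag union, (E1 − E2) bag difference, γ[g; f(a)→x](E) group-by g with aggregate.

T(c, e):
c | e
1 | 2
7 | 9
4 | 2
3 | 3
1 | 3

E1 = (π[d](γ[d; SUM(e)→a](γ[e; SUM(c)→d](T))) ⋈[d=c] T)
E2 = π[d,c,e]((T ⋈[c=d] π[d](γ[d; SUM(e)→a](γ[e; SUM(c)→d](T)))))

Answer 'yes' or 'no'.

E1 per-node cardinality:
  T → 5
  γ[e; SUM(c)→d](T) → 3
  γ[d; SUM(e)→a](γ[e; SUM(c)→d](T)) → 3
  π[d](γ[d; SUM(e)→a](γ[e; SUM(c)→d](T))) → 3
  T → 5
  (π[d](γ[d; SUM(e)→a](γ[e; SUM(c)→d](T))) ⋈[d=c] T) → 2
E2 per-node cardinality:
  T → 5
  T → 5
  γ[e; SUM(c)→d](T) → 3
  γ[d; SUM(e)→a](γ[e; SUM(c)→d](T)) → 3
  π[d](γ[d; SUM(e)→a](γ[e; SUM(c)→d](T))) → 3
  (T ⋈[c=d] π[d](γ[d; SUM(e)→a](γ[e; SUM(c)→d](T)))) → 2
  π[d,c,e]((T ⋈[c=d] π[d](γ[d; SUM(e)→a](γ[e; SUM(c)→d](T))))) → 2

E1 and E2 produce the same multiset:
d | c | e
4 | 4 | 2
7 | 7 | 9

yes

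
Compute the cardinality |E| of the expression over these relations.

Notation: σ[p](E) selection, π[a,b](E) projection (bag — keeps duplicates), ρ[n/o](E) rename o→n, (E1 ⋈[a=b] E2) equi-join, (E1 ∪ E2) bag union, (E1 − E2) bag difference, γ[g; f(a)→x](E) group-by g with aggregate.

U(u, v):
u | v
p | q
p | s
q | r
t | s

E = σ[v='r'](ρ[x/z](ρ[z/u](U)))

Row counts bottom-up:
  U → 4
  ρ[z/u](U) → 4
  ρ[x/z](ρ[z/u](U)) → 4
  σ[v='r'](ρ[x/z](ρ[z/u](U))) → 1

|E| = 1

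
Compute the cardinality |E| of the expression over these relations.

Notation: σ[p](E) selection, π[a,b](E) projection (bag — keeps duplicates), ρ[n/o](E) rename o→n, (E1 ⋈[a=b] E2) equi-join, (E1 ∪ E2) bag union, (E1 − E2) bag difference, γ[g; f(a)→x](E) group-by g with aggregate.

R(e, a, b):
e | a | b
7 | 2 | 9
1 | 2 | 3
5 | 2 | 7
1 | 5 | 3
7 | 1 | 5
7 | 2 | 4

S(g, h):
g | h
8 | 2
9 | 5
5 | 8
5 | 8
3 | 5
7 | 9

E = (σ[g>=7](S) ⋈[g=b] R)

Subexpression sizes:
  S → 6
  σ[g>=7](S) → 3
  R → 6
  (σ[g>=7](S) ⋈[g=b] R) → 2

|E| = 2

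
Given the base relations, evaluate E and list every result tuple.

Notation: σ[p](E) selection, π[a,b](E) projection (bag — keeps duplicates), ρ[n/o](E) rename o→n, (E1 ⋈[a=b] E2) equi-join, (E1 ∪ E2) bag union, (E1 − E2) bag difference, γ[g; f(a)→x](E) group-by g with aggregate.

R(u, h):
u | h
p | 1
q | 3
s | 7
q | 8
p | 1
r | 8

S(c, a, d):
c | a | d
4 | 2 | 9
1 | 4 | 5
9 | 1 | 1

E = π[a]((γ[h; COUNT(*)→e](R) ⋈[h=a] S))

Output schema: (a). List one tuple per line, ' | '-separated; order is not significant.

Per-node cardinality:
  R → 6
  γ[h; COUNT(*)→e](R) → 4
  S → 3
  (γ[h; COUNT(*)→e](R) ⋈[h=a] S) → 1
  π[a]((γ[h; COUNT(*)→e](R) ⋈[h=a] S)) → 1

== RESULT ==
a
1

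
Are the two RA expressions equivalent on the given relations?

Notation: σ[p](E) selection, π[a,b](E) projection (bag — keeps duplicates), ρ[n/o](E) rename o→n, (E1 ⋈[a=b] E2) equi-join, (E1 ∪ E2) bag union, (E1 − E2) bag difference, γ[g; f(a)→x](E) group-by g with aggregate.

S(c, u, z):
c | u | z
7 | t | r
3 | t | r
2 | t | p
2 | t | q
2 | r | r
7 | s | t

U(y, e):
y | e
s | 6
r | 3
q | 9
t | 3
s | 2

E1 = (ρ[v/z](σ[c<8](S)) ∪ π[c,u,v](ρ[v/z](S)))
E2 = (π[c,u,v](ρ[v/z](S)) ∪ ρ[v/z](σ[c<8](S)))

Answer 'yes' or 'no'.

E1 stepwise |·|:
  S → 6
  σ[c<8](S) → 6
  ρ[v/z](σ[c<8](S)) → 6
  S → 6
  ρ[v/z](S) → 6
  π[c,u,v](ρ[v/z](S)) → 6
  (ρ[v/z](σ[c<8](S)) ∪ π[c,u,v](ρ[v/z](S))) → 12
E2 stepwise |·|:
  S → 6
  ρ[v/z](S) → 6
  π[c,u,v](ρ[v/z](S)) → 6
  S → 6
  σ[c<8](S) → 6
  ρ[v/z](σ[c<8](S)) → 6
  (π[c,u,v](ρ[v/z](S)) ∪ ρ[v/z](σ[c<8](S))) → 12

E1 and E2 produce the same multiset:
c | u | v
2 | r | r
2 | r | r
2 | t | p
2 | t | p
2 | t | q
2 | t | q
3 | t | r
3 | t | r
7 | s | t
7 | s | t
7 | t | r
7 | t | r

yes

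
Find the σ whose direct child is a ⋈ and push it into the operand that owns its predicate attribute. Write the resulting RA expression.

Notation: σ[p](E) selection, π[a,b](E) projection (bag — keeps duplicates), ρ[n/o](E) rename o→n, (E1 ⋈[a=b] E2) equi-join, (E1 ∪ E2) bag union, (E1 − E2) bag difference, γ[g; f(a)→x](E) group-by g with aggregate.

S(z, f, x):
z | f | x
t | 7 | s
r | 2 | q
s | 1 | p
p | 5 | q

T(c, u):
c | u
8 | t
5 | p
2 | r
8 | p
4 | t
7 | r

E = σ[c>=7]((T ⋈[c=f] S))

σ filters on c, owned by the left side.
E' = (σ[c>=7](T) ⋈[c=f] S)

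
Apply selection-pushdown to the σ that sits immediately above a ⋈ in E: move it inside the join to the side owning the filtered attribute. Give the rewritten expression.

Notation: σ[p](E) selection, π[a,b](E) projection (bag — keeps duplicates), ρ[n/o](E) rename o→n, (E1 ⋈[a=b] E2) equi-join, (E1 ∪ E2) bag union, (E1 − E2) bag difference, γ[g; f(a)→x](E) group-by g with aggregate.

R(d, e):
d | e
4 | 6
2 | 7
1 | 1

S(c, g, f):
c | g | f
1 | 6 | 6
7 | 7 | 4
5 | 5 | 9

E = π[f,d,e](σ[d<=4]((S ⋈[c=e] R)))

σ filters on d, owned by the right side.
E' = π[f,d,e]((S ⋈[c=e] σ[d<=4](R)))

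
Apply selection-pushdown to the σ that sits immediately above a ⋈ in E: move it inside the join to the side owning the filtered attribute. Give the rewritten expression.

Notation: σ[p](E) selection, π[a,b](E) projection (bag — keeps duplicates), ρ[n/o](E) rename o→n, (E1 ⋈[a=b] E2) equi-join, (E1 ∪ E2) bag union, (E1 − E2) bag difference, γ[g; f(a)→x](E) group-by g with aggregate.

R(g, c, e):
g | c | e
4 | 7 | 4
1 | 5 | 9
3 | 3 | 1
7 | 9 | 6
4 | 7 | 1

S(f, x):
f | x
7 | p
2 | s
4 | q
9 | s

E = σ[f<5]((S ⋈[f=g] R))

σ filters on f, owned by the left side.
E' = (σ[f<5](S) ⋈[f=g] R)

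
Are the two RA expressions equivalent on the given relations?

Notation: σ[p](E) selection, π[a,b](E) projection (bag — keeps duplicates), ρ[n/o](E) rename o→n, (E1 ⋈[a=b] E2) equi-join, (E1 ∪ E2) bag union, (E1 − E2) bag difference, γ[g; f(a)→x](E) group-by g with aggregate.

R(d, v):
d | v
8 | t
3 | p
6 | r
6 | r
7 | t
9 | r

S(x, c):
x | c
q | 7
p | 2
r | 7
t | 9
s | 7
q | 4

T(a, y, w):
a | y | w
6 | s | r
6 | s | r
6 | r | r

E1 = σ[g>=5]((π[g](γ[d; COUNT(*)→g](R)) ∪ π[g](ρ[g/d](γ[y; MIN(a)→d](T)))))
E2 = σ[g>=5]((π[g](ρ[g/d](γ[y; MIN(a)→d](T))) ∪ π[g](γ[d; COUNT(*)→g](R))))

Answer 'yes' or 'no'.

E1 row counts bottom-up:
  R → 6
  γ[d; COUNT(*)→g](R) → 5
  π[g](γ[d; COUNT(*)→g](R)) → 5
  T → 3
  γ[y; MIN(a)→d](T) → 2
  ρ[g/d](γ[y; MIN(a)→d](T)) → 2
  π[g](ρ[g/d](γ[y; MIN(a)→d](T))) → 2
  (π[g](γ[d; COUNT(*)→g](R)) ∪ π[g](ρ[g/d](γ[y; MIN(a)→d](T)))) → 7
  σ[g>=5]((π[g](γ[d; COUNT(*)→g](R)) ∪ π[g](ρ[g/d](γ[y; MIN(a)→d](T))))) → 2
E2 row counts bottom-up:
  T → 3
  γ[y; MIN(a)→d](T) → 2
  ρ[g/d](γ[y; MIN(a)→d](T)) → 2
  π[g](ρ[g/d](γ[y; MIN(a)→d](T))) → 2
  R → 6
  γ[d; COUNT(*)→g](R) → 5
  π[g](γ[d; COUNT(*)→g](R)) → 5
  (π[g](ρ[g/d](γ[y; MIN(a)→d](T))) ∪ π[g](γ[d; COUNT(*)→g](R))) → 7
  σ[g>=5]((π[g](ρ[g/d](γ[y; MIN(a)→d](T))) ∪ π[g](γ[d; COUNT(*)→g](R)))) → 2

E1 and E2 produce the same multiset:
g
6
6

yes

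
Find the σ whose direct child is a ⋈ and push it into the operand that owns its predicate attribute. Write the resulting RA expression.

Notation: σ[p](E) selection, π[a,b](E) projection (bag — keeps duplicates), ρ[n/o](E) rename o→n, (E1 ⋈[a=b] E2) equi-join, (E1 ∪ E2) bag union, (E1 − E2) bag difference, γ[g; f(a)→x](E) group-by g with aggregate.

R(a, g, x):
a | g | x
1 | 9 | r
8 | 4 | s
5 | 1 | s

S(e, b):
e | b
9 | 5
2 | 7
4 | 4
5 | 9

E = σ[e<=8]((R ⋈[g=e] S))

σ filters on e, owned by the right side.
E' = (R ⋈[g=e] σ[e<=8](S))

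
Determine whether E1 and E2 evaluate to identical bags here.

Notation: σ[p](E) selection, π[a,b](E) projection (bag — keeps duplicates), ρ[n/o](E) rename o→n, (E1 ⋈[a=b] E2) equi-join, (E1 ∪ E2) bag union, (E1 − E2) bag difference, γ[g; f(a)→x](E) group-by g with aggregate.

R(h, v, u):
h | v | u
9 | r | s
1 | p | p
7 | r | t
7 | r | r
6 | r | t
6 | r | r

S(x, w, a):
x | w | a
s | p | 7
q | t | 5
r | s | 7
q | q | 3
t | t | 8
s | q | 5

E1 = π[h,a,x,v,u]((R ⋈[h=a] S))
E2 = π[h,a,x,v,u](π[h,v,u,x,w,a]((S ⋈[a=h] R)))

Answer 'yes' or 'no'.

E1 row counts bottom-up:
  R → 6
  S → 6
  (R ⋈[h=a] S) → 4
  π[h,a,x,v,u]((R ⋈[h=a] S)) → 4
E2 row counts bottom-up:
  S → 6
  R → 6
  (S ⋈[a=h] R) → 4
  π[h,v,u,x,w,a]((S ⋈[a=h] R)) → 4
  π[h,a,x,v,u](π[h,v,u,x,w,a]((S ⋈[a=h] R))) → 4

E1 and E2 produce the same multiset:
h | a | x | v | u
7 | 7 | r | r | r
7 | 7 | r | r | t
7 | 7 | s | r | r
7 | 7 | s | r | t

yes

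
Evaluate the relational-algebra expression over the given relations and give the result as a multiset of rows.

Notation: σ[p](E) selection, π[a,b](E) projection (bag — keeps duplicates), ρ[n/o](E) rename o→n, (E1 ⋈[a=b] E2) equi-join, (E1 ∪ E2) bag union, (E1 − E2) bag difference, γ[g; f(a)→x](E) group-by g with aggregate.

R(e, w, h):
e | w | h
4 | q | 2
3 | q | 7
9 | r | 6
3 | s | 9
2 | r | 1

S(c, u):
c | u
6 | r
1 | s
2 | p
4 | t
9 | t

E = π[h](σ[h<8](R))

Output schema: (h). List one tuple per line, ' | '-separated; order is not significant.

Row counts bottom-up:
  R → 5
  σ[h<8](R) → 4
  π[h](σ[h<8](R)) → 4

== RESULT ==
h
1
2
6
7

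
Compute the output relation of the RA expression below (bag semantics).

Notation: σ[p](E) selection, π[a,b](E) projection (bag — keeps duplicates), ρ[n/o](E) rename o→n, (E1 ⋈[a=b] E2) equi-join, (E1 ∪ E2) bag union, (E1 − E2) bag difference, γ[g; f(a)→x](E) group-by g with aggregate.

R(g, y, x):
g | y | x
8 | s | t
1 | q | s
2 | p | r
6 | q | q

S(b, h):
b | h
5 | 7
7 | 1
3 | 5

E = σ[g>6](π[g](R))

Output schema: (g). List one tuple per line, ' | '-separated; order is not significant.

Subexpression sizes:
  R → 4
  π[g](R) → 4
  σ[g>6](π[g](R)) → 1

== RESULT ==
g
8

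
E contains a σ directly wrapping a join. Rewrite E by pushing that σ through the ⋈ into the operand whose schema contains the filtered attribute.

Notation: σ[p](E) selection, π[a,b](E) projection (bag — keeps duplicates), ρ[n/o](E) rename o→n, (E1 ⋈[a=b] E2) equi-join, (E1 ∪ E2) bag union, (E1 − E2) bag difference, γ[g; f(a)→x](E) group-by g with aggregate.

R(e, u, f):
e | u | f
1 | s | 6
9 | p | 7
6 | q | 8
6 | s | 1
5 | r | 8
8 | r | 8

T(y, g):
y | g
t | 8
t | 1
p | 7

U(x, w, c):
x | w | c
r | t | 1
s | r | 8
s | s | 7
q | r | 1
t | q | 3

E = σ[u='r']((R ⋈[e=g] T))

σ filters on u, owned by the left side.
E' = (σ[u='r'](R) ⋈[e=g] T)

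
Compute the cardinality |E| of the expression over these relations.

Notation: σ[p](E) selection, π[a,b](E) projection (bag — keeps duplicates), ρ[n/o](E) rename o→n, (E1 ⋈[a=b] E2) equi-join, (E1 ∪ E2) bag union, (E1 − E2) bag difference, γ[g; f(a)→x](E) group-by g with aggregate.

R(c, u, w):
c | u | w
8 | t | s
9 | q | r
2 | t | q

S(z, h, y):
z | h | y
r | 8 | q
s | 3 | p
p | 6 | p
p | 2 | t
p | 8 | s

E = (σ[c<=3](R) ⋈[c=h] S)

Subexpression sizes:
  R → 3
  σ[c<=3](R) → 1
  S → 5
  (σ[c<=3](R) ⋈[c=h] S) → 1

|E| = 1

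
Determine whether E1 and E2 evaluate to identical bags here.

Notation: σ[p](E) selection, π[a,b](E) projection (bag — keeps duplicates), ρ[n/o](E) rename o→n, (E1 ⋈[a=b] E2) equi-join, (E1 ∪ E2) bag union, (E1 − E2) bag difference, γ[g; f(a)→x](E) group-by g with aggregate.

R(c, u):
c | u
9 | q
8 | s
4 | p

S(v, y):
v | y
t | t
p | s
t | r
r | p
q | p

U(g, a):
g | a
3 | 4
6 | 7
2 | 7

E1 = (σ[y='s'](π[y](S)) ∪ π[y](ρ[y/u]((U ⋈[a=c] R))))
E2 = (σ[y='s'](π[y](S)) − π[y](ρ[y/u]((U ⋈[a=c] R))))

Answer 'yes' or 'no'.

E1 per-node cardinality:
  S → 5
  π[y](S) → 5
  σ[y='s'](π[y](S)) → 1
  U → 3
  R → 3
  (U ⋈[a=c] R) → 1
  ρ[y/u]((U ⋈[a=c] R)) → 1
  π[y](ρ[y/u]((U ⋈[a=c] R))) → 1
  (σ[y='s'](π[y](S)) ∪ π[y](ρ[y/u]((U ⋈[a=c] R)))) → 2
E2 per-node cardinality:
  S → 5
  π[y](S) → 5
  σ[y='s'](π[y](S)) → 1
  U → 3
  R → 3
  (U ⋈[a=c] R) → 1
  ρ[y/u]((U ⋈[a=c] R)) → 1
  π[y](ρ[y/u]((U ⋈[a=c] R))) → 1
  (σ[y='s'](π[y](S)) − π[y](ρ[y/u]((U ⋈[a=c] R)))) → 1

E1 result:
y
p
s
E2 result:
y
s
Witness: ('p',) appears 1× in E1 but 0× in E2.

no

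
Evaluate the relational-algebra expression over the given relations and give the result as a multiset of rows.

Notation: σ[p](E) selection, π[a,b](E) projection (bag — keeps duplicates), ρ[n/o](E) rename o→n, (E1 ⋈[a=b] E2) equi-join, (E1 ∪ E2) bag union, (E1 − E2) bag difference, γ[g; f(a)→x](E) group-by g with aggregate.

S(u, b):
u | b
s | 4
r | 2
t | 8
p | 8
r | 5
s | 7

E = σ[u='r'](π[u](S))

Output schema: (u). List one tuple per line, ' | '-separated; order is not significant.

Row counts bottom-up:
  S → 6
  π[u](S) → 6
  σ[u='r'](π[u](S)) → 2

== RESULT ==
u
r
r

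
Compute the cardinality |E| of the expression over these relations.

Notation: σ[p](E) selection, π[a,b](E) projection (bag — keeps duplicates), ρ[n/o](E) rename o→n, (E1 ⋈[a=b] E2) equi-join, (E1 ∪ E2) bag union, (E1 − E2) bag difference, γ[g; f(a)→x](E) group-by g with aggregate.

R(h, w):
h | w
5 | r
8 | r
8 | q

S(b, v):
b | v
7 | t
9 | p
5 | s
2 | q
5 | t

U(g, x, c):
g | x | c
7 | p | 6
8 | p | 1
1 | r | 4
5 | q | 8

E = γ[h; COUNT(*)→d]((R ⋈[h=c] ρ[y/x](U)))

Per-node cardinality:
  R → 3
  U → 4
  ρ[y/x](U) → 4
  (R ⋈[h=c] ρ[y/x](U)) → 2
  γ[h; COUNT(*)→d]((R ⋈[h=c] ρ[y/x](U))) → 1

|E| = 1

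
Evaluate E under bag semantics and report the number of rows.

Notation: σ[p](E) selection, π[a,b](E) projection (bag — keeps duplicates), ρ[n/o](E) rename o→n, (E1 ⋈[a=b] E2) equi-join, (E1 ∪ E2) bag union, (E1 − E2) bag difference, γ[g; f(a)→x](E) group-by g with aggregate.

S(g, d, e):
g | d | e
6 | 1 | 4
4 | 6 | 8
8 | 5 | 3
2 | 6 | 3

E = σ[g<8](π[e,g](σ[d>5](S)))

Row counts bottom-up:
  S → 4
  σ[d>5](S) → 2
  π[e,g](σ[d>5](S)) → 2
  σ[g<8](π[e,g](σ[d>5](S))) → 2

|E| = 2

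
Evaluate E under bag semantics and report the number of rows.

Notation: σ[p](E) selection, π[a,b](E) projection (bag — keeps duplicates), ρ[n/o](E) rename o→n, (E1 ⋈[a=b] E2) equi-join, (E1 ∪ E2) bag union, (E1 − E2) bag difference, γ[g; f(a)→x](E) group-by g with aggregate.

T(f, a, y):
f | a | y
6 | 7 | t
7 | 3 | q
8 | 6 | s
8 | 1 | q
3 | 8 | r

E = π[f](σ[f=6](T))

Row counts bottom-up:
  T → 5
  σ[f=6](T) → 1
  π[f](σ[f=6](T)) → 1

|E| = 1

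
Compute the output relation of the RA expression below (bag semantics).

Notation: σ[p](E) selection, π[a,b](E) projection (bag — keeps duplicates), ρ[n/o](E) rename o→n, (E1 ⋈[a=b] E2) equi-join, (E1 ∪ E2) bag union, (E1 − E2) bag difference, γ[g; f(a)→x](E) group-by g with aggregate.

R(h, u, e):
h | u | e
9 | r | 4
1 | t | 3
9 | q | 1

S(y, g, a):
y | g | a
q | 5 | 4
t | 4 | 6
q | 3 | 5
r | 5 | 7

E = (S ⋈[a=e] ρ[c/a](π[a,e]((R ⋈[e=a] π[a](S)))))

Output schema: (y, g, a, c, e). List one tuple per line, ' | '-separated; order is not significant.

Per-node cardinality:
  S → 4
  R → 3
  S → 4
  π[a](S) → 4
  (R ⋈[e=a] π[a](S)) → 1
  π[a,e]((R ⋈[e=a] π[a](S))) → 1
  ρ[c/a](π[a,e]((R ⋈[e=a] π[a](S)))) → 1
  (S ⋈[a=e] ρ[c/a](π[a,e]((R ⋈[e=a] π[a](S))))) → 1

== RESULT ==
y | g | a | c | e
q | 5 | 4 | 4 | 4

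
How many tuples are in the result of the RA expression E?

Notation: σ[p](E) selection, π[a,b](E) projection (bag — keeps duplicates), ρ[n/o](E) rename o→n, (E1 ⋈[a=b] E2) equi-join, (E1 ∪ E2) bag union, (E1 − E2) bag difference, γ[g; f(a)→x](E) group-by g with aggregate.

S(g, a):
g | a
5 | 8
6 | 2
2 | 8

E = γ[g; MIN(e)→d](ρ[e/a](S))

Subexpression sizes:
  S → 3
  ρ[e/a](S) → 3
  γ[g; MIN(e)→d](ρ[e/a](S)) → 3

|E| = 3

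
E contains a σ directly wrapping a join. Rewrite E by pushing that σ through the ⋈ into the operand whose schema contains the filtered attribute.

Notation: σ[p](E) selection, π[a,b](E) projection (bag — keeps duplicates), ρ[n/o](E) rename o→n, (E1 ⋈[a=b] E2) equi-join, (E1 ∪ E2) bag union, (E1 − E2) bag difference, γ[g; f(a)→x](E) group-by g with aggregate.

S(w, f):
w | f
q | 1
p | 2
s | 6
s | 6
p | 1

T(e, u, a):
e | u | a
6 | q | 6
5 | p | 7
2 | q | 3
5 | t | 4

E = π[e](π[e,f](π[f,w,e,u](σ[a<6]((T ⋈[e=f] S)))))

σ filters on a, owned by the left side.
E' = π[e](π[e,f](π[f,w,e,u]((σ[a<6](T) ⋈[e=f] S))))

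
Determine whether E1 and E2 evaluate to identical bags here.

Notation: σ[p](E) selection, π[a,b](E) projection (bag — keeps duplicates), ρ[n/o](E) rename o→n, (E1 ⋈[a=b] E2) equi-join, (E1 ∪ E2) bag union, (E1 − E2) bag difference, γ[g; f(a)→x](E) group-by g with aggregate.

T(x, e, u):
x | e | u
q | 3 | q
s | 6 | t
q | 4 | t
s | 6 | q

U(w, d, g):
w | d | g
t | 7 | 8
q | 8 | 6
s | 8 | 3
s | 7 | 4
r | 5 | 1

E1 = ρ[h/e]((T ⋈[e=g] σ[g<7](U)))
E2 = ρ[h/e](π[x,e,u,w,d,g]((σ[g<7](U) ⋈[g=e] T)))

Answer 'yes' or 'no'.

E1 per-node cardinality:
  T → 4
  U → 5
  σ[g<7](U) → 4
  (T ⋈[e=g] σ[g<7](U)) → 4
  ρ[h/e]((T ⋈[e=g] σ[g<7](U))) → 4
E2 per-node cardinality:
  U → 5
  σ[g<7](U) → 4
  T → 4
  (σ[g<7](U) ⋈[g=e] T) → 4
  π[x,e,u,w,d,g]((σ[g<7](U) ⋈[g=e] T)) → 4
  ρ[h/e](π[x,e,u,w,d,g]((σ[g<7](U) ⋈[g=e] T))) → 4

E1 and E2 produce the same multiset:
x | h | u | w | d | g
q | 3 | q | s | 8 | 3
q | 4 | t | s | 7 | 4
s | 6 | q | q | 8 | 6
s | 6 | t | q | 8 | 6

yes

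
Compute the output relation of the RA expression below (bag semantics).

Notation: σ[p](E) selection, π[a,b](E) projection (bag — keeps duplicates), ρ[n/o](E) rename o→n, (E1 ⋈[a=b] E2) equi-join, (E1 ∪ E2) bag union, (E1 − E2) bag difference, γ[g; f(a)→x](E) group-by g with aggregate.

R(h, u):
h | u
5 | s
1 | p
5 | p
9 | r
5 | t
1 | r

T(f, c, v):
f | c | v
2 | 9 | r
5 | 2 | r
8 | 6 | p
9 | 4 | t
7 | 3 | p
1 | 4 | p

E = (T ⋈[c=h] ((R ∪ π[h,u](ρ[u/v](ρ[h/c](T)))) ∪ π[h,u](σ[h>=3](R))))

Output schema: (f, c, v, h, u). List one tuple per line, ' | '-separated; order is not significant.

Stepwise |·|:
  T → 6
  R → 6
  T → 6
  ρ[h/c](T) → 6
  ρ[u/v](ρ[h/c](T)) → 6
  π[h,u](ρ[u/v](ρ[h/c](T))) → 6
  (R ∪ π[h,u](ρ[u/v](ρ[h/c](T)))) → 12
  R → 6
  σ[h>=3](R) → 4
  π[h,u](σ[h>=3](R)) → 4
  ((R ∪ π[h,u](ρ[u/v](ρ[h/c](T)))) ∪ π[h,u](σ[h>=3](R))) → 16
  (T ⋈[c=h] ((R ∪ π[h,u](ρ[u/v](ρ[h/c](T)))) ∪ π[h,u](σ[h>=3](R)))) → 10

== RESULT ==
f | c | v | h | u
1 | 4 | p | 4 | p
1 | 4 | p | 4 | t
2 | 9 | r | 9 | r
2 | 9 | r | 9 | r
2 | 9 | r | 9 | r
5 | 2 | r | 2 | r
7 | 3 | p | 3 | p
8 | 6 | p | 6 | p
9 | 4 | t | 4 | p
9 | 4 | t | 4 | t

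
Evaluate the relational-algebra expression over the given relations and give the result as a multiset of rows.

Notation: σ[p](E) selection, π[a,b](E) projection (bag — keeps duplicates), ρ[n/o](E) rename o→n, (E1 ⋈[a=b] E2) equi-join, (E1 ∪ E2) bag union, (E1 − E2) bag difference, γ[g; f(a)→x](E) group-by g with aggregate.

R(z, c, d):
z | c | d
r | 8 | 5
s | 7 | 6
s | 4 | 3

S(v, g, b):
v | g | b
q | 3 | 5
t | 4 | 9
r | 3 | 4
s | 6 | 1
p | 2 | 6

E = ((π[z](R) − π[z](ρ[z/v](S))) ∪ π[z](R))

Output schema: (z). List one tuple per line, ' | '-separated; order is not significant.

Row counts bottom-up:
  R → 3
  π[z](R) → 3
  S → 5
  ρ[z/v](S) → 5
  π[z](ρ[z/v](S)) → 5
  (π[z](R) − π[z](ρ[z/v](S))) → 1
  R → 3
  π[z](R) → 3
  ((π[z](R) − π[z](ρ[z/v](S))) ∪ π[z](R)) → 4

== RESULT ==
z
r
s
s
s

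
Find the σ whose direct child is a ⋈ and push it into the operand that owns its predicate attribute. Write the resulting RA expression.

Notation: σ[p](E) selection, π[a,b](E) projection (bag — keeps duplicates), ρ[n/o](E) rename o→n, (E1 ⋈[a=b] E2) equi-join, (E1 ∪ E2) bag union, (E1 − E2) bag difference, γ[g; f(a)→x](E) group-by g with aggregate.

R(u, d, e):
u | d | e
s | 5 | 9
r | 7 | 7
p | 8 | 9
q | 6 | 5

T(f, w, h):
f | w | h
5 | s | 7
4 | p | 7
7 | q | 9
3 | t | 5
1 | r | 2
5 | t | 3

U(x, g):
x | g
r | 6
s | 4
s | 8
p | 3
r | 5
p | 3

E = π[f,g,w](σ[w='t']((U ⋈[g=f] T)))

σ filters on w, owned by the right side.
E' = π[f,g,w]((U ⋈[g=f] σ[w='t'](T)))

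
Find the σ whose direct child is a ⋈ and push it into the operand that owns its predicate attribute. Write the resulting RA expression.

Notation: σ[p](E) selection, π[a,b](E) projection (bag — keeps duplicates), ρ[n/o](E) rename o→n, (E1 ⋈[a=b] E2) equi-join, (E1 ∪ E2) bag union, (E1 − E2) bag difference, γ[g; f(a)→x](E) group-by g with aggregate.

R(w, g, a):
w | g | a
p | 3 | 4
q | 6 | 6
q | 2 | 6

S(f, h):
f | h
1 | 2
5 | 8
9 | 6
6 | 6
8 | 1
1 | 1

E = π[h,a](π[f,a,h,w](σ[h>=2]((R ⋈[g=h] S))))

σ filters on h, owned by the right side.
E' = π[h,a](π[f,a,h,w]((R ⋈[g=h] σ[h>=2](S))))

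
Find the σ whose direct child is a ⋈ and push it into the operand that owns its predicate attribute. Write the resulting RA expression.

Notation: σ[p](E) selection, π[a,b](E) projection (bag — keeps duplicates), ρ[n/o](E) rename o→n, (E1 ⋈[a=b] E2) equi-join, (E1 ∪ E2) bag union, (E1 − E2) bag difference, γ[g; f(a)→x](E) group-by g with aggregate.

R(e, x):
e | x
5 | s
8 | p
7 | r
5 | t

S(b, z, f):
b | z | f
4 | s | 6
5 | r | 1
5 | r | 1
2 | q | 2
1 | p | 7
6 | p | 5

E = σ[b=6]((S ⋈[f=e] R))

σ filters on b, owned by the left side.
E' = (σ[b=6](S) ⋈[f=e] R)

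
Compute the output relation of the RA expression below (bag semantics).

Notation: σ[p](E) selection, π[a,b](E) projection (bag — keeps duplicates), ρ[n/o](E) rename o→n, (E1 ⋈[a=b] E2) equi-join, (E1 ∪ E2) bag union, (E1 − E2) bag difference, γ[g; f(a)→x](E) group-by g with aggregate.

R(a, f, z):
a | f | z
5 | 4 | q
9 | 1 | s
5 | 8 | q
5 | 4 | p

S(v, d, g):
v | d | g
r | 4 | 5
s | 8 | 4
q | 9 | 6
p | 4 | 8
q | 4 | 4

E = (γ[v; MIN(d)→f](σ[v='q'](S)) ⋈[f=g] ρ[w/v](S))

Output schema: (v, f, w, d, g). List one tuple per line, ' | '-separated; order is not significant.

Per-node cardinality:
  S → 5
  σ[v='q'](S) → 2
  γ[v; MIN(d)→f](σ[v='q'](S)) → 1
  S → 5
  ρ[w/v](S) → 5
  (γ[v; MIN(d)→f](σ[v='q'](S)) ⋈[f=g] ρ[w/v](S)) → 2

== RESULT ==
v | f | w | d | g
q | 4 | q | 4 | 4
q | 4 | s | 8 | 4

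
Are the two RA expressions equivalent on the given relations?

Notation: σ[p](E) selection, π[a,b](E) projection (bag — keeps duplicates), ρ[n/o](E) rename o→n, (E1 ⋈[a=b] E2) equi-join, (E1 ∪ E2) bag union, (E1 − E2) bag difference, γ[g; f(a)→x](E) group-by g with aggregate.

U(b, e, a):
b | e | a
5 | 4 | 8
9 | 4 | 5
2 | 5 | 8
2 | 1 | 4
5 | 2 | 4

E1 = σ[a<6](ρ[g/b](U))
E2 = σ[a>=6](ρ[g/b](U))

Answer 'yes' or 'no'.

E1 subexpression sizes:
  U → 5
  ρ[g/b](U) → 5
  σ[a<6](ρ[g/b](U)) → 3
E2 subexpression sizes:
  U → 5
  ρ[g/b](U) → 5
  σ[a>=6](ρ[g/b](U)) → 2

E1 result:
g | e | a
2 | 1 | 4
5 | 2 | 4
9 | 4 | 5
E2 result:
g | e | a
2 | 5 | 8
5 | 4 | 8
Witness: (5, 4, 8) appears 0× in E1 but 1× in E2.

no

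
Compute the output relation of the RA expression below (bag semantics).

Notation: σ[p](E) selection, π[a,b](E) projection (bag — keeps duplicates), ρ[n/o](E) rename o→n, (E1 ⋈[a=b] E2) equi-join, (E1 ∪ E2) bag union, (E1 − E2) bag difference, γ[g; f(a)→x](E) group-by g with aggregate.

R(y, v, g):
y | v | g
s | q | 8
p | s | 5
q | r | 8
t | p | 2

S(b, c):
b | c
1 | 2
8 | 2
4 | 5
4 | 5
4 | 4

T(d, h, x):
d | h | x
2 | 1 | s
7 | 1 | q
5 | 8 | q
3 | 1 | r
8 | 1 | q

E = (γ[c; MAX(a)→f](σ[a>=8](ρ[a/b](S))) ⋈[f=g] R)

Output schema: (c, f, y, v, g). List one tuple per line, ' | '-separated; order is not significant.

Stepwise |·|:
  S → 5
  ρ[a/b](S) → 5
  σ[a>=8](ρ[a/b](S)) → 1
  γ[c; MAX(a)→f](σ[a>=8](ρ[a/b](S))) → 1
  R → 4
  (γ[c; MAX(a)→f](σ[a>=8](ρ[a/b](S))) ⋈[f=g] R) → 2

== RESULT ==
c | f | y | v | g
2 | 8 | q | r | 8
2 | 8 | s | q | 8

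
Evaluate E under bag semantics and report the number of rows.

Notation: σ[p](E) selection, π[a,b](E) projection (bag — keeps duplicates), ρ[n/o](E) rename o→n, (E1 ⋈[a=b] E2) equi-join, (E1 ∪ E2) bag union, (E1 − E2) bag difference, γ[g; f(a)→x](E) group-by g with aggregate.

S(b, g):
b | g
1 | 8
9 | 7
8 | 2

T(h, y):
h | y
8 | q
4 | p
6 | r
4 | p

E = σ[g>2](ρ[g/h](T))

Per-node cardinality:
  T → 4
  ρ[g/h](T) → 4
  σ[g>2](ρ[g/h](T)) → 4

|E| = 4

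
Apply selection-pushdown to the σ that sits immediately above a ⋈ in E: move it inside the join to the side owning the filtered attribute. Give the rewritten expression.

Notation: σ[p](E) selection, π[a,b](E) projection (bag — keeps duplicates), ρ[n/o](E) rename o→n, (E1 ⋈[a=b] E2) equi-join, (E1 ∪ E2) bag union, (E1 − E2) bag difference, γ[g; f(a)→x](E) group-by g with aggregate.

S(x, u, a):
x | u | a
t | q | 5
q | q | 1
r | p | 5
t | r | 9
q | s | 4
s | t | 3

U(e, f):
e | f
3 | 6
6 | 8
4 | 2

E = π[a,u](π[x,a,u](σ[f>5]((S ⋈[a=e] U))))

σ filters on f, owned by the right side.
E' = π[a,u](π[x,a,u]((S ⋈[a=e] σ[f>5](U))))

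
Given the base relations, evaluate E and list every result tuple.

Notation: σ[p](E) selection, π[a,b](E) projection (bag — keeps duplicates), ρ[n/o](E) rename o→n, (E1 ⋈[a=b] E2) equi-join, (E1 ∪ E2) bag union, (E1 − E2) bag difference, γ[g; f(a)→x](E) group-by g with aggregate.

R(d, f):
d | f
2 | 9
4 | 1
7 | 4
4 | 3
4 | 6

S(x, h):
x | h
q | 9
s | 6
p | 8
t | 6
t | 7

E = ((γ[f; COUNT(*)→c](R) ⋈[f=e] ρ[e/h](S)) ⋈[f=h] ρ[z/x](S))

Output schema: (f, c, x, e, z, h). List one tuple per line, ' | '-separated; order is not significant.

Per-node cardinality:
  R → 5
  γ[f; COUNT(*)→c](R) → 5
  S → 5
  ρ[e/h](S) → 5
  (γ[f; COUNT(*)→c](R) ⋈[f=e] ρ[e/h](S)) → 3
  S → 5
  ρ[z/x](S) → 5
  ((γ[f; COUNT(*)→c](R) ⋈[f=e] ρ[e/h](S)) ⋈[f=h] ρ[z/x](S)) → 5

== RESULT ==
f | c | x | e | z | h
6 | 1 | s | 6 | s | 6
6 | 1 | s | 6 | t | 6
6 | 1 | t | 6 | s | 6
6 | 1 | t | 6 | t | 6
9 | 1 | q | 9 | q | 9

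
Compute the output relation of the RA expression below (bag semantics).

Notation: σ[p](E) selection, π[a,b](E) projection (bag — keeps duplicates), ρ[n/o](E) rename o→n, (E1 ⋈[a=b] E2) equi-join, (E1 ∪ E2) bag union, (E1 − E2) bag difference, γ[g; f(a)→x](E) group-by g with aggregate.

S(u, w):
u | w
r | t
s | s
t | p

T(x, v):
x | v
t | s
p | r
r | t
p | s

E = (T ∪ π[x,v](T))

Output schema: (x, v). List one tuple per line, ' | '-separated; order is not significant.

Stepwise |·|:
  T → 4
  T → 4
  π[x,v](T) → 4
  (T ∪ π[x,v](T)) → 8

== RESULT ==
x | v
p | r
p | r
p | s
p | s
r | t
r | t
t | s
t | s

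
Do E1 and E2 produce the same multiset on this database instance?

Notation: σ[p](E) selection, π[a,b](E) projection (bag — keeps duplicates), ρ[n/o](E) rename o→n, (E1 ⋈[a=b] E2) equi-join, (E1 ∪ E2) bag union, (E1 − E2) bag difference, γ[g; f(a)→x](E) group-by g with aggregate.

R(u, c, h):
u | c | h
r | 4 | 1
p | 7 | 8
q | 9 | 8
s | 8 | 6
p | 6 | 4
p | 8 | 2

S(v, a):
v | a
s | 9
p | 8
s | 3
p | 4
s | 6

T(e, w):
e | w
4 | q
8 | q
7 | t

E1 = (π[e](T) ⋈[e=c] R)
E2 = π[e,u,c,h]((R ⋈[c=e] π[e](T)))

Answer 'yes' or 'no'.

E1 stepwise |·|:
  T → 3
  π[e](T) → 3
  R → 6
  (π[e](T) ⋈[e=c] R) → 4
E2 stepwise |·|:
  R → 6
  T → 3
  π[e](T) → 3
  (R ⋈[c=e] π[e](T)) → 4
  π[e,u,c,h]((R ⋈[c=e] π[e](T))) → 4

E1 and E2 produce the same multiset:
e | u | c | h
4 | r | 4 | 1
7 | p | 7 | 8
8 | p | 8 | 2
8 | s | 8 | 6

yes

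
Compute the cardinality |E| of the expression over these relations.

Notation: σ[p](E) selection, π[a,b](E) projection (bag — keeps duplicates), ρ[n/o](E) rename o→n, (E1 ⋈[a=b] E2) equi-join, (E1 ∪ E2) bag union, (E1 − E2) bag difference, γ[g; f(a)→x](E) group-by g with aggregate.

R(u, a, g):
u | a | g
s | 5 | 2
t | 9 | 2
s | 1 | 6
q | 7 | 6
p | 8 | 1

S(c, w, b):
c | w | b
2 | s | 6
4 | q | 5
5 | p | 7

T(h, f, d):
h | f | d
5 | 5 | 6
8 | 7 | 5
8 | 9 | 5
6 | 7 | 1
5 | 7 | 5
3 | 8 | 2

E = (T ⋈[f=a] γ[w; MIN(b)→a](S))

Subexpression sizes:
  T → 6
  S → 3
  γ[w; MIN(b)→a](S) → 3
  (T ⋈[f=a] γ[w; MIN(b)→a](S)) → 4

|E| = 4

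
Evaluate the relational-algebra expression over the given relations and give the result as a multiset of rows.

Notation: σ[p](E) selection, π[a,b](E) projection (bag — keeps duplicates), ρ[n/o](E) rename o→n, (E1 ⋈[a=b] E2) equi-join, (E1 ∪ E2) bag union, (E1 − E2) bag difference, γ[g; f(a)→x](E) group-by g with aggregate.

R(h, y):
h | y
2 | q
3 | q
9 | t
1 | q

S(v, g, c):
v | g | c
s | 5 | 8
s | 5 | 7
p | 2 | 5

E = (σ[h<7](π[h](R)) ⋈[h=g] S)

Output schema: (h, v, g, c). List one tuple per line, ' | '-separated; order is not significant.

Subexpression sizes:
  R → 4
  π[h](R) → 4
  σ[h<7](π[h](R)) → 3
  S → 3
  (σ[h<7](π[h](R)) ⋈[h=g] S) → 1

== RESULT ==
h | v | g | c
2 | p | 2 | 5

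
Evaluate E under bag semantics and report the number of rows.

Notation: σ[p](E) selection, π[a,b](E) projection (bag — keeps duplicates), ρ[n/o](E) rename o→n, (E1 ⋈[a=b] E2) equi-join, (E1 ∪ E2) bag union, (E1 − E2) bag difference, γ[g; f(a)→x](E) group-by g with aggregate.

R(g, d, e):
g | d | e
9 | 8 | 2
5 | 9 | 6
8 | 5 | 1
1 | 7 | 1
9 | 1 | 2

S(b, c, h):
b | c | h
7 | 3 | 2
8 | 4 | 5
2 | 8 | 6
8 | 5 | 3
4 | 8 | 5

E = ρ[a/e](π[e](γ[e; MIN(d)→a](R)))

Per-node cardinality:
  R → 5
  γ[e; MIN(d)→a](R) → 3
  π[e](γ[e; MIN(d)→a](R)) → 3
  ρ[a/e](π[e](γ[e; MIN(d)→a](R))) → 3

|E| = 3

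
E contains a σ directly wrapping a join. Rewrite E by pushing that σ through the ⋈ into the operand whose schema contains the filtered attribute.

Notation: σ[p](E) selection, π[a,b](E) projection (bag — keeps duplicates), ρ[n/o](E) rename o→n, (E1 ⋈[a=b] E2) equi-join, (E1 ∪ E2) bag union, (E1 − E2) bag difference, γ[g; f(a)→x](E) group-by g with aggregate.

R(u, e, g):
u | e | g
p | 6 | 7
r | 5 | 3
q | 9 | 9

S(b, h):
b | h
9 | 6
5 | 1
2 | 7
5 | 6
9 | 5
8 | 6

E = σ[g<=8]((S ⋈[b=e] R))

σ filters on g, owned by the right side.
E' = (S ⋈[b=e] σ[g<=8](R))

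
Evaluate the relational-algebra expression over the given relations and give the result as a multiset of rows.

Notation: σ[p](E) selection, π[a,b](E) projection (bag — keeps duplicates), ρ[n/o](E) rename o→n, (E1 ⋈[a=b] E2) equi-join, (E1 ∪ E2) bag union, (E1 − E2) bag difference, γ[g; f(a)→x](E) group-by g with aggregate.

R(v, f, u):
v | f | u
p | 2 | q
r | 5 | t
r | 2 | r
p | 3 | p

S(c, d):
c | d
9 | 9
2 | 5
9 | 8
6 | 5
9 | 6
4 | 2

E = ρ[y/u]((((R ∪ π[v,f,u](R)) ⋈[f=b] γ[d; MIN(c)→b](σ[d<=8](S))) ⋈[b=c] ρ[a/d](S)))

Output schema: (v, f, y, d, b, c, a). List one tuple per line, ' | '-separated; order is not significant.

Stepwise |·|:
  R → 4
  R → 4
  π[v,f,u](R) → 4
  (R ∪ π[v,f,u](R)) → 8
  S → 6
  σ[d<=8](S) → 5
  γ[d; MIN(c)→b](σ[d<=8](S)) → 4
  ((R ∪ π[v,f,u](R)) ⋈[f=b] γ[d; MIN(c)→b](σ[d<=8](S))) → 4
  S → 6
  ρ[a/d](S) → 6
  (((R ∪ π[v,f,u](R)) ⋈[f=b] γ[d; MIN(c)→b](σ[d<=8](S))) ⋈[b=c] ρ[a/d](S)) → 4
  ρ[y/u]((((R ∪ π[v,f,u](R)) ⋈[f=b] γ[d; MIN(c)→b](σ[d<=8](S))) ⋈[b=c] ρ[a/d](S))) → 4

== RESULT ==
v | f | y | d | b | c | a
p | 2 | q | 5 | 2 | 2 | 5
p | 2 | q | 5 | 2 | 2 | 5
r | 2 | r | 5 | 2 | 2 | 5
r | 2 | r | 5 | 2 | 2 | 5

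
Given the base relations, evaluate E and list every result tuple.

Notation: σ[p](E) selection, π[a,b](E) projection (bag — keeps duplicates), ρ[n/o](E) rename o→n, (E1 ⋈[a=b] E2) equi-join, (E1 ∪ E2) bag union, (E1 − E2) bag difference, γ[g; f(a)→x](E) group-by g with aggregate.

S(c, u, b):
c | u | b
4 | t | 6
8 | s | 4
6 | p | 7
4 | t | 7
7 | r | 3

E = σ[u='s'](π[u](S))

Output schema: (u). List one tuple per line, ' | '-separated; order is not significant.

Row counts bottom-up:
  S → 5
  π[u](S) → 5
  σ[u='s'](π[u](S)) → 1

== RESULT ==
u
s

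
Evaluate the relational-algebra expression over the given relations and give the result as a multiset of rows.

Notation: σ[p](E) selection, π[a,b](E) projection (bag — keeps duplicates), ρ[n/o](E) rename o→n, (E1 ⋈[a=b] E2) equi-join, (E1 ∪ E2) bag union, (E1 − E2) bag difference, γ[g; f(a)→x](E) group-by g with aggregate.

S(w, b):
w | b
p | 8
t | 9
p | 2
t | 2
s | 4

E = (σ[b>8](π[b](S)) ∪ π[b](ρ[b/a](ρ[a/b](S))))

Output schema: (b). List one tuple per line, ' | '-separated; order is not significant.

Row counts bottom-up:
  S → 5
  π[b](S) → 5
  σ[b>8](π[b](S)) → 1
  S → 5
  ρ[a/b](S) → 5
  ρ[b/a](ρ[a/b](S)) → 5
  π[b](ρ[b/a](ρ[a/b](S))) → 5
  (σ[b>8](π[b](S)) ∪ π[b](ρ[b/a](ρ[a/b](S)))) → 6

== RESULT ==
b
2
2
4
8
9
9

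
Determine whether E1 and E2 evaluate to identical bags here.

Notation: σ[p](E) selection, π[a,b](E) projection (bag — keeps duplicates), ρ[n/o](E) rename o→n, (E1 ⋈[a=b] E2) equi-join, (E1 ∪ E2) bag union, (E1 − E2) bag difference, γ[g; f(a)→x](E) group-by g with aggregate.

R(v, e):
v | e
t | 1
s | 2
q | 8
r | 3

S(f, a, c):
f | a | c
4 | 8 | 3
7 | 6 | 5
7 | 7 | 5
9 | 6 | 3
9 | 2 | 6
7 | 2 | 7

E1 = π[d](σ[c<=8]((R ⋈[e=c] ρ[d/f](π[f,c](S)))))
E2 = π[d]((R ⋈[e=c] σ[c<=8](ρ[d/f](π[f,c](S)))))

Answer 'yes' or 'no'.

E1 per-node cardinality:
  R → 4
  S → 6
  π[f,c](S) → 6
  ρ[d/f](π[f,c](S)) → 6
  (R ⋈[e=c] ρ[d/f](π[f,c](S))) → 2
  σ[c<=8]((R ⋈[e=c] ρ[d/f](π[f,c](S)))) → 2
  π[d](σ[c<=8]((R ⋈[e=c] ρ[d/f](π[f,c](S))))) → 2
E2 per-node cardinality:
  R → 4
  S → 6
  π[f,c](S) → 6
  ρ[d/f](π[f,c](S)) → 6
  σ[c<=8](ρ[d/f](π[f,c](S))) → 6
  (R ⋈[e=c] σ[c<=8](ρ[d/f](π[f,c](S)))) → 2
  π[d]((R ⋈[e=c] σ[c<=8](ρ[d/f](π[f,c](S))))) → 2

E1 and E2 produce the same multiset:
d
4
9

yes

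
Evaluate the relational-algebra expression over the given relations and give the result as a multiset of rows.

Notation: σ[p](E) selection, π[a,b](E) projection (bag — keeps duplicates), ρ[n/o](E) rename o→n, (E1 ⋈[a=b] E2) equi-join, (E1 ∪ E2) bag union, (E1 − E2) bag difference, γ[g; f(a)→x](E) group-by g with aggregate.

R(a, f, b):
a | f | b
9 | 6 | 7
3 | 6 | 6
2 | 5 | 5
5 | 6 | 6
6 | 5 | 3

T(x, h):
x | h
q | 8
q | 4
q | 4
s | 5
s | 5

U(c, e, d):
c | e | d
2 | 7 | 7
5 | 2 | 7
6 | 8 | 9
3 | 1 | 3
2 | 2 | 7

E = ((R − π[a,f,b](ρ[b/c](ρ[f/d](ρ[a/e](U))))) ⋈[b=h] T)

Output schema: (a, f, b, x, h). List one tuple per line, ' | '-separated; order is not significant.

Subexpression sizes:
  R → 5
  U → 5
  ρ[a/e](U) → 5
  ρ[f/d](ρ[a/e](U)) → 5
  ρ[b/c](ρ[f/d](ρ[a/e](U))) → 5
  π[a,f,b](ρ[b/c](ρ[f/d](ρ[a/e](U)))) → 5
  (R − π[a,f,b](ρ[b/c](ρ[f/d](ρ[a/e](U))))) → 5
  T → 5
  ((R − π[a,f,b](ρ[b/c](ρ[f/d](ρ[a/e](U))))) ⋈[b=h] T) → 2

== RESULT ==
a | f | b | x | h
2 | 5 | 5 | s | 5
2 | 5 | 5 | s | 5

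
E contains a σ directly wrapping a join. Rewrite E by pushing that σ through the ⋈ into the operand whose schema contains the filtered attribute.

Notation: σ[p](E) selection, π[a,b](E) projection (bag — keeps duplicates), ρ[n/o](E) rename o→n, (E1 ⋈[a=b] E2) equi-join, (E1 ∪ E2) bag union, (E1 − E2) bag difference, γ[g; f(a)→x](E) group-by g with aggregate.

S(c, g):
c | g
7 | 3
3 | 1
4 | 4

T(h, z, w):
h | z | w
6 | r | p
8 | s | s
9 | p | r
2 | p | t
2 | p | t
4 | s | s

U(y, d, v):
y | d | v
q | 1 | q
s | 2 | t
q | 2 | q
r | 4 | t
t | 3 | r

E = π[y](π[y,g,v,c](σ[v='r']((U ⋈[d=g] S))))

σ filters on v, owned by the left side.
E' = π[y](π[y,g,v,c]((σ[v='r'](U) ⋈[d=g] S)))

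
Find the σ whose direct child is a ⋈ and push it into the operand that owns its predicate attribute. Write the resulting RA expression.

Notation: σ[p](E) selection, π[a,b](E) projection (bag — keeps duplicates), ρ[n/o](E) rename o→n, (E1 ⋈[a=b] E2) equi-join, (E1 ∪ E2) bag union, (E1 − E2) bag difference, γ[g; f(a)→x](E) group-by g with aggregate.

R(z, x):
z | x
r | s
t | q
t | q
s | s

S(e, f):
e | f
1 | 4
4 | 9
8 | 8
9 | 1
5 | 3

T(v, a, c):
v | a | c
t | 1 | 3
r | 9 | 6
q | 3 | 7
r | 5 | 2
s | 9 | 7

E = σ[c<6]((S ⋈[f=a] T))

σ filters on c, owned by the right side.
E' = (S ⋈[f=a] σ[c<6](T))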